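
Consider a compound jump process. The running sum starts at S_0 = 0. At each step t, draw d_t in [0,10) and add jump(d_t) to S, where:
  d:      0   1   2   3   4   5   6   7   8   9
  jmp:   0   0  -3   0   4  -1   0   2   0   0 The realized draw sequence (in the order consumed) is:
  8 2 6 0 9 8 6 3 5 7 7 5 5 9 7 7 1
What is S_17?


2

t=0: S=0, d=8, jump=0, S_1=0
t=1: S=0, d=2, jump=-3, S_2=-3
t=2: S=-3, d=6, jump=0, S_3=-3
t=3: S=-3, d=0, jump=0, S_4=-3
t=4: S=-3, d=9, jump=0, S_5=-3
t=5: S=-3, d=8, jump=0, S_6=-3
t=6: S=-3, d=6, jump=0, S_7=-3
t=7: S=-3, d=3, jump=0, S_8=-3
t=8: S=-3, d=5, jump=-1, S_9=-4
t=9: S=-4, d=7, jump=2, S_10=-2
t=10: S=-2, d=7, jump=2, S_11=0
t=11: S=0, d=5, jump=-1, S_12=-1
t=12: S=-1, d=5, jump=-1, S_13=-2
t=13: S=-2, d=9, jump=0, S_14=-2
t=14: S=-2, d=7, jump=2, S_15=0
t=15: S=0, d=7, jump=2, S_16=2
t=16: S=2, d=1, jump=0, S_17=2


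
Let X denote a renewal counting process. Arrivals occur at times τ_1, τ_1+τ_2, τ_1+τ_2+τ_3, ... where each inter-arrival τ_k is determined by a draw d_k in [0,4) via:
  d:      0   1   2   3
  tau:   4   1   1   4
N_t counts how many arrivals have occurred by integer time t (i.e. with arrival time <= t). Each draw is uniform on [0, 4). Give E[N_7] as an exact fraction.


Inter-arrival values over d=0..3: [4, 1, 1, 4]
Each d has probability 1/4, so the pmf of τ is: f(1) = 1/2, f(4) = 1/2
Renewal equation for m(n) = E[N_n]: condition on τ_1 = k (if k <= n, one arrival plus a fresh copy on the remaining n−k steps): m(n) = F(n) + Σ_{k<=n} f(k)·m(n−k), where F(n) = P(τ <= n) and m(0) = 0
m(1) = F(1) = 1/2
m(2) = F(2) + f(1)·m(1) = 1/2 + 1/2·1/2 = 3/4
m(3) = F(3) + f(1)·m(2) = 1/2 + 1/2·3/4 = 7/8
m(4) = F(4) + f(1)·m(3) = 1 + 1/2·7/8 = 23/16
m(5) = F(5) + f(1)·m(4) + f(4)·m(1) = 1 + 1/2·23/16 + 1/2·1/2 = 63/32
m(6) = F(6) + f(1)·m(5) + f(4)·m(2) = 1 + 1/2·63/32 + 1/2·3/4 = 151/64
m(7) = F(7) + f(1)·m(6) + f(4)·m(3) = 1 + 1/2·151/64 + 1/2·7/8 = 335/128
E[N_7] = m(7) = 335/128

335/128


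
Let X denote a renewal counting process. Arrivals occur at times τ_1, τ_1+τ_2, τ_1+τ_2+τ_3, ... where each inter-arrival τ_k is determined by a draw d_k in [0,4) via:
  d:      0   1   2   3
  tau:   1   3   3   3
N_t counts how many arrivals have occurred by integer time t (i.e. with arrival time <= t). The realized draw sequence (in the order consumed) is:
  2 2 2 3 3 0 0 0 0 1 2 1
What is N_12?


draw d_1=2: τ_1=3, arrival time A_1=3
draw d_2=2: τ_2=3, arrival time A_2=6
draw d_3=2: τ_3=3, arrival time A_3=9
draw d_4=3: τ_4=3, arrival time A_4=12
draw d_5=3: τ_5=3, arrival time A_5=15
draw d_6=0: τ_6=1, arrival time A_6=16
draw d_7=0: τ_7=1, arrival time A_7=17
draw d_8=0: τ_8=1, arrival time A_8=18
draw d_9=0: τ_9=1, arrival time A_9=19
draw d_10=1: τ_10=3, arrival time A_10=22
draw d_11=2: τ_11=3, arrival time A_11=25
draw d_12=1: τ_12=3, arrival time A_12=28
N_t over t=0..12: 0:0 1:0 2:0 3:1 4:1 5:1 6:2 7:2 8:2 9:3 10:3 11:3 12:4

4


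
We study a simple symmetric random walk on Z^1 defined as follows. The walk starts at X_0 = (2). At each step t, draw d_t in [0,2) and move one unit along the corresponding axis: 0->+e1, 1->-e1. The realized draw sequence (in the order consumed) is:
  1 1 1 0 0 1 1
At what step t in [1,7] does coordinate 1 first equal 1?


t=0: X=(2), d=1 → -e1, X_1=(1)
t=1: X=(1), d=1 → -e1, X_2=(0)
t=2: X=(0), d=1 → -e1, X_3=(-1)
t=3: X=(-1), d=0 → +e1, X_4=(0)
t=4: X=(0), d=0 → +e1, X_5=(1)
t=5: X=(1), d=1 → -e1, X_6=(0)
t=6: X=(0), d=1 → -e1, X_7=(-1)

1


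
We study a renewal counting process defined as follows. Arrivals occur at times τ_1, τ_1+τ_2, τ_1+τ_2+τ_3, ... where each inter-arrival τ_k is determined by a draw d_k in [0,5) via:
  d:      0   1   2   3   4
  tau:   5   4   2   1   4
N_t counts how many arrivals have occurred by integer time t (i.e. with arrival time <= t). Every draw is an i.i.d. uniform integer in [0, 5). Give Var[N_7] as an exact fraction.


4418460404/6103515625

Inter-arrival values over d=0..4: [5, 4, 2, 1, 4]
Each d has probability 1/5, so the pmf of τ is: f(1) = 1/5, f(2) = 1/5, f(4) = 2/5, f(5) = 1/5
Let p_n(j) = P(N_n = j), with p_0 = [1]. Condition on τ_1: p_n(0) = P(τ > n), and for j >= 1, p_n(j) = Σ_{k<=n} f(k)·p_{n−k}(j−1)
p_1 = [4/5, 1/5]  (j = 0..1)
p_2 = [3/5, 9/25, 1/25]  (j = 0..2)
p_3 = [3/5, 7/25, 14/125, 1/125]  (j = 0..3)
p_4 = [1/5, 16/25, 16/125, 19/625, 1/625]  (j = 0..4)
p_5 = [0, 17/25, 33/125, 6/125, 24/3125, 1/3125]  (j = 0..5)
p_6 = [0, 11/25, 56/125, 59/625, 49/3125, 29/15625, 1/15625]  (j = 0..6)
p_7 = [0, 9/25, 51/125, 122/625, 99/3125, 73/15625, 34/78125, 1/78125]  (j = 0..7)
E[N_7] = Σ j·p_7(j) = 149561/78125;  E[N_7²] = Σ j²·p_7(j) = 342873/78125
Var[N_7] = 342873/78125 − (149561/78125)² = 4418460404/6103515625


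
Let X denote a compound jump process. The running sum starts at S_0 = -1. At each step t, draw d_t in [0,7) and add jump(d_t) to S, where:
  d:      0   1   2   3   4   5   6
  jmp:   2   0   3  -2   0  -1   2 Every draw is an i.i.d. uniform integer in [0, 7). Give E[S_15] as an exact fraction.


53/7

Outcome values over d=0..6: [2, 0, 3, -2, 0, -1, 2]
Σy = 4, Σy² = 22, M = 7
μ = 4/7 = 4/7,  σ² = 22/7 − (4/7)² = 138/49
E[S_15] = -1 + 15·(4/7) = 53/7


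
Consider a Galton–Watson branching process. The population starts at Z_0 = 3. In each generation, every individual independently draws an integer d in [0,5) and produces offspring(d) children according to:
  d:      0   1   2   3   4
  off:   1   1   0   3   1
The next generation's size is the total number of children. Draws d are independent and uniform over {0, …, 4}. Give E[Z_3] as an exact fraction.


Outcome values over d=0..4: [1, 1, 0, 3, 1]
Σy = 6, Σy² = 12, M = 5
μ = 6/5 = 6/5,  σ² = 12/5 − (6/5)² = 24/25
E[Z_0] = 3
E[Z_1] = 6/5·E[Z_0] = 18/5
E[Z_2] = 6/5·E[Z_1] = 108/25
E[Z_3] = 6/5·E[Z_2] = 648/125

648/125


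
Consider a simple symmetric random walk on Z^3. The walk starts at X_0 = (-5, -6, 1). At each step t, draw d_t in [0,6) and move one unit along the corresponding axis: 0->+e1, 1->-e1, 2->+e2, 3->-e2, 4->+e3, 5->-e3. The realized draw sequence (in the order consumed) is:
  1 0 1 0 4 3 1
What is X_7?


(-6, -7, 2)

t=0: X=(-5, -6, 1), d=1 → -e1, X_1=(-6, -6, 1)
t=1: X=(-6, -6, 1), d=0 → +e1, X_2=(-5, -6, 1)
t=2: X=(-5, -6, 1), d=1 → -e1, X_3=(-6, -6, 1)
t=3: X=(-6, -6, 1), d=0 → +e1, X_4=(-5, -6, 1)
t=4: X=(-5, -6, 1), d=4 → +e3, X_5=(-5, -6, 2)
t=5: X=(-5, -6, 2), d=3 → -e2, X_6=(-5, -7, 2)
t=6: X=(-5, -7, 2), d=1 → -e1, X_7=(-6, -7, 2)


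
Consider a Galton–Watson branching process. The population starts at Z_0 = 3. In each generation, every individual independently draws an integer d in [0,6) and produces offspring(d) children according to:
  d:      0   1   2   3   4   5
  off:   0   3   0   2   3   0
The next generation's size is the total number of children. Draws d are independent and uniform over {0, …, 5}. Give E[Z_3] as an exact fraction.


64/9

Outcome values over d=0..5: [0, 3, 0, 2, 3, 0]
Σy = 8, Σy² = 22, M = 6
μ = 8/6 = 4/3,  σ² = 22/6 − (4/3)² = 17/9
E[Z_0] = 3
E[Z_1] = 4/3·E[Z_0] = 4
E[Z_2] = 4/3·E[Z_1] = 16/3
E[Z_3] = 4/3·E[Z_2] = 64/9


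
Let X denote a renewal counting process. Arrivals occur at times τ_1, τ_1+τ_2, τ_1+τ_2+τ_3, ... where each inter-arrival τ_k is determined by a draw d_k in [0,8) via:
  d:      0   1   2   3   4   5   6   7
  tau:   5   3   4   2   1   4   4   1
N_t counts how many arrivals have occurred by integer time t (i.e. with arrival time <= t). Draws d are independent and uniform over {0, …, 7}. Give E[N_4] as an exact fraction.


Inter-arrival values over d=0..7: [5, 3, 4, 2, 1, 4, 4, 1]
Each d has probability 1/8, so the pmf of τ is: f(1) = 1/4, f(2) = 1/8, f(3) = 1/8, f(4) = 3/8, f(5) = 1/8
Renewal equation for m(n) = E[N_n]: condition on τ_1 = k (if k <= n, one arrival plus a fresh copy on the remaining n−k steps): m(n) = F(n) + Σ_{k<=n} f(k)·m(n−k), where F(n) = P(τ <= n) and m(0) = 0
m(1) = F(1) = 1/4
m(2) = F(2) + f(1)·m(1) = 3/8 + 1/4·1/4 = 7/16
m(3) = F(3) + f(1)·m(2) + f(2)·m(1) = 1/2 + 1/4·7/16 + 1/8·1/4 = 41/64
m(4) = F(4) + f(1)·m(3) + f(2)·m(2) + f(3)·m(1) = 7/8 + 1/4·41/64 + 1/8·7/16 + 1/8·1/4 = 287/256
E[N_4] = m(4) = 287/256

287/256


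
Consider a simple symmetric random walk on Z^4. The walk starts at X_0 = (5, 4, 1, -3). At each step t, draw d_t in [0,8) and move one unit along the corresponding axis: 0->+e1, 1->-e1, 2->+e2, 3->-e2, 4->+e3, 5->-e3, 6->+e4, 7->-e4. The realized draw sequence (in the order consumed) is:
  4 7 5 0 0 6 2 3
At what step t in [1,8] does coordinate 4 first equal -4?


t=0: X=(5, 4, 1, -3), d=4 → +e3, X_1=(5, 4, 2, -3)
t=1: X=(5, 4, 2, -3), d=7 → -e4, X_2=(5, 4, 2, -4)
t=2: X=(5, 4, 2, -4), d=5 → -e3, X_3=(5, 4, 1, -4)
t=3: X=(5, 4, 1, -4), d=0 → +e1, X_4=(6, 4, 1, -4)
t=4: X=(6, 4, 1, -4), d=0 → +e1, X_5=(7, 4, 1, -4)
t=5: X=(7, 4, 1, -4), d=6 → +e4, X_6=(7, 4, 1, -3)
t=6: X=(7, 4, 1, -3), d=2 → +e2, X_7=(7, 5, 1, -3)
t=7: X=(7, 5, 1, -3), d=3 → -e2, X_8=(7, 4, 1, -3)

2


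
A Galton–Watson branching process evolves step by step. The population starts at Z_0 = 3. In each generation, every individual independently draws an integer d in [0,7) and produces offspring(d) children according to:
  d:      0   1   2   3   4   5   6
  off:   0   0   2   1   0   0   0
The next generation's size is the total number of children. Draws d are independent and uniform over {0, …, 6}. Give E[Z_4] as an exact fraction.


243/2401

Outcome values over d=0..6: [0, 0, 2, 1, 0, 0, 0]
Σy = 3, Σy² = 5, M = 7
μ = 3/7 = 3/7,  σ² = 5/7 − (3/7)² = 26/49
E[Z_0] = 3
E[Z_1] = 3/7·E[Z_0] = 9/7
E[Z_2] = 3/7·E[Z_1] = 27/49
E[Z_3] = 3/7·E[Z_2] = 81/343
E[Z_4] = 3/7·E[Z_3] = 243/2401


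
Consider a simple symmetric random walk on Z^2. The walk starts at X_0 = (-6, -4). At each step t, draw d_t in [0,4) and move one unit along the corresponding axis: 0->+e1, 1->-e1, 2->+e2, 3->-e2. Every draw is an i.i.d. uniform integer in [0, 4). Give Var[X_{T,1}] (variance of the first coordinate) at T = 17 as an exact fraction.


17/2

Outcome values over d=0..3: [1, -1, 0, 0]
Σy = 0, Σy² = 2, M = 4
μ = 0/4 = 0,  σ² = 2/4 − (0)² = 1/2
Independent increments: Var[X_17] = 17·σ² = 17·(1/2) = 17/2


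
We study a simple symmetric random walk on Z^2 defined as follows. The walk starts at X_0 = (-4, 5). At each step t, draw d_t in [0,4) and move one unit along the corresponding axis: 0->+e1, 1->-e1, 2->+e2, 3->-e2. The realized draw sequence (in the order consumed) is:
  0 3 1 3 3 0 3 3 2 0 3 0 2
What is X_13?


(-1, 1)

t=0: X=(-4, 5), d=0 → +e1, X_1=(-3, 5)
t=1: X=(-3, 5), d=3 → -e2, X_2=(-3, 4)
t=2: X=(-3, 4), d=1 → -e1, X_3=(-4, 4)
t=3: X=(-4, 4), d=3 → -e2, X_4=(-4, 3)
t=4: X=(-4, 3), d=3 → -e2, X_5=(-4, 2)
t=5: X=(-4, 2), d=0 → +e1, X_6=(-3, 2)
t=6: X=(-3, 2), d=3 → -e2, X_7=(-3, 1)
t=7: X=(-3, 1), d=3 → -e2, X_8=(-3, 0)
t=8: X=(-3, 0), d=2 → +e2, X_9=(-3, 1)
t=9: X=(-3, 1), d=0 → +e1, X_10=(-2, 1)
t=10: X=(-2, 1), d=3 → -e2, X_11=(-2, 0)
t=11: X=(-2, 0), d=0 → +e1, X_12=(-1, 0)
t=12: X=(-1, 0), d=2 → +e2, X_13=(-1, 1)


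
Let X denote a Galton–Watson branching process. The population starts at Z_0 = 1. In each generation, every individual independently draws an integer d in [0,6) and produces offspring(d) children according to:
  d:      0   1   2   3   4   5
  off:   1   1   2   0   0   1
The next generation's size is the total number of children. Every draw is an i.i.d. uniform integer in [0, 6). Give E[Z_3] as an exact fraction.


Outcome values over d=0..5: [1, 1, 2, 0, 0, 1]
Σy = 5, Σy² = 7, M = 6
μ = 5/6 = 5/6,  σ² = 7/6 − (5/6)² = 17/36
E[Z_0] = 1
E[Z_1] = 5/6·E[Z_0] = 5/6
E[Z_2] = 5/6·E[Z_1] = 25/36
E[Z_3] = 5/6·E[Z_2] = 125/216

125/216


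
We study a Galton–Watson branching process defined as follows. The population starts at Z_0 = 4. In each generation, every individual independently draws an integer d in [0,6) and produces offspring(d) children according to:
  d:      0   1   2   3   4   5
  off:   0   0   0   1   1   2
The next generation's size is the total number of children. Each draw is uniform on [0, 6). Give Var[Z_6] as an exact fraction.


425600/531441

Outcome values over d=0..5: [0, 0, 0, 1, 1, 2]
Σy = 4, Σy² = 6, M = 6
μ = 4/6 = 2/3,  σ² = 6/6 − (2/3)² = 5/9
V_0 = 0, E_0 = 4
V_1 = 5/9·E_0 + (2/3)²·V_0 = 20/9;  E_1 = 8/3
V_2 = 5/9·E_1 + (2/3)²·V_1 = 200/81;  E_2 = 16/9
V_3 = 5/9·E_2 + (2/3)²·V_2 = 1520/729;  E_3 = 32/27
V_4 = 5/9·E_3 + (2/3)²·V_3 = 10400/6561;  E_4 = 64/81
V_5 = 5/9·E_4 + (2/3)²·V_4 = 67520/59049;  E_5 = 128/243
V_6 = 5/9·E_5 + (2/3)²·V_5 = 425600/531441;  E_6 = 256/729


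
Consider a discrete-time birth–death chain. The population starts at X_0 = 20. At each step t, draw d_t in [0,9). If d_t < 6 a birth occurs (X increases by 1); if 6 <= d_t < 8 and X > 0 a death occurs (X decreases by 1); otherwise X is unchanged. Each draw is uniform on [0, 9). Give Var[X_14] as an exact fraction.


784/81

X can drop by at most 1 per step and X_0 = 20 > T = 14, so X_t >= 20 − t >= 6 > 0 for every t <= 14: the floor at 0 (the 'and X > 0' condition) never binds. Hence X_14 = X_0 + Σ_{t<14} Y_t with i.i.d. increments Y_t = y(d_t) ∈ {+1, −1, 0}.
Outcome values over d=0..8: [1, 1, 1, 1, 1, 1, -1, -1, 0]
Σy = 4, Σy² = 8, M = 9
μ = 4/9 = 4/9,  σ² = 8/9 − (4/9)² = 56/81
Independent increments: Var[X_14] = 14·σ² = 14·(56/81) = 784/81


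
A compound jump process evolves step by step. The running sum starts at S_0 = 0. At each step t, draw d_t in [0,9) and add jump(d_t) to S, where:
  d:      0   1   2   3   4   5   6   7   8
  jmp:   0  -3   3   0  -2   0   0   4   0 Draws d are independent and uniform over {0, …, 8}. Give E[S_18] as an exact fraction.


Outcome values over d=0..8: [0, -3, 3, 0, -2, 0, 0, 4, 0]
Σy = 2, Σy² = 38, M = 9
μ = 2/9 = 2/9,  σ² = 38/9 − (2/9)² = 338/81
E[S_18] = 0 + 18·(2/9) = 4

4


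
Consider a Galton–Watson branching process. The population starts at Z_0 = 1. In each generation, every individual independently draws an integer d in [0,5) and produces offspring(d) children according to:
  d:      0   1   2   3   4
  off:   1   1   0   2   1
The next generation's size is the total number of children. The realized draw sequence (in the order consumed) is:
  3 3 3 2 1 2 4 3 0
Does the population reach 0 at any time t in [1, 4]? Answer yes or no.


no

gen 0: Z_0=1, draws=[3], offspring=[2], Z_1=2
gen 1: Z_1=2, draws=[3, 3], offspring=[2, 2], Z_2=4
gen 2: Z_2=4, draws=[2, 1, 2, 4], offspring=[0, 1, 0, 1], Z_3=2
gen 3: Z_3=2, draws=[3, 0], offspring=[2, 1], Z_4=3


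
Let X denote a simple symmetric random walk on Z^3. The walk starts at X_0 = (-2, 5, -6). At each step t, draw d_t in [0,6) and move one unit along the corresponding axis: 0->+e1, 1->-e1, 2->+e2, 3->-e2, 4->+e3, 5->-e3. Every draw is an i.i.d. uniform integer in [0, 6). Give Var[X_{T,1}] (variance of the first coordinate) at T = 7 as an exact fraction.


7/3

Outcome values over d=0..5: [1, -1, 0, 0, 0, 0]
Σy = 0, Σy² = 2, M = 6
μ = 0/6 = 0,  σ² = 2/6 − (0)² = 1/3
Independent increments: Var[X_7] = 7·σ² = 7·(1/3) = 7/3


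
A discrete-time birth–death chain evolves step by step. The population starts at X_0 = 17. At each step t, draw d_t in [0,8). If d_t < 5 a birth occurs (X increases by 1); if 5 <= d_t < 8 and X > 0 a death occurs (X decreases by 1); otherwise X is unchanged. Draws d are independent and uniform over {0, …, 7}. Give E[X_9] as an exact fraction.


77/4

X can drop by at most 1 per step and X_0 = 17 > T = 9, so X_t >= 17 − t >= 8 > 0 for every t <= 9: the floor at 0 (the 'and X > 0' condition) never binds. Hence X_9 = X_0 + Σ_{t<9} Y_t with i.i.d. increments Y_t = y(d_t) ∈ {+1, −1, 0}.
Outcome values over d=0..7: [1, 1, 1, 1, 1, -1, -1, -1]
Σy = 2, Σy² = 8, M = 8
μ = 2/8 = 1/4,  σ² = 8/8 − (1/4)² = 15/16
E[X_9] = 17 + 9·(1/4) = 77/4


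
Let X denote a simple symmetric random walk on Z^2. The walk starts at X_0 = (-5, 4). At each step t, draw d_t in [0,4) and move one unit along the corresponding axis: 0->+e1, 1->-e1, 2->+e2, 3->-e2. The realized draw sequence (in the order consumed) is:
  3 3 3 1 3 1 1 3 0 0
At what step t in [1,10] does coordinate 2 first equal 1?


t=0: X=(-5, 4), d=3 → -e2, X_1=(-5, 3)
t=1: X=(-5, 3), d=3 → -e2, X_2=(-5, 2)
t=2: X=(-5, 2), d=3 → -e2, X_3=(-5, 1)
t=3: X=(-5, 1), d=1 → -e1, X_4=(-6, 1)
t=4: X=(-6, 1), d=3 → -e2, X_5=(-6, 0)
t=5: X=(-6, 0), d=1 → -e1, X_6=(-7, 0)
t=6: X=(-7, 0), d=1 → -e1, X_7=(-8, 0)
t=7: X=(-8, 0), d=3 → -e2, X_8=(-8, -1)
t=8: X=(-8, -1), d=0 → +e1, X_9=(-7, -1)
t=9: X=(-7, -1), d=0 → +e1, X_10=(-6, -1)

3


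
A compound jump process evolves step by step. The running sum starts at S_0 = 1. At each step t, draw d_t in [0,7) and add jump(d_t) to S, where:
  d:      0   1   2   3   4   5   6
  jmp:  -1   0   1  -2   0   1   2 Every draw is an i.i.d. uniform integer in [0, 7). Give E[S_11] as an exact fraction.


18/7

Outcome values over d=0..6: [-1, 0, 1, -2, 0, 1, 2]
Σy = 1, Σy² = 11, M = 7
μ = 1/7 = 1/7,  σ² = 11/7 − (1/7)² = 76/49
E[S_11] = 1 + 11·(1/7) = 18/7


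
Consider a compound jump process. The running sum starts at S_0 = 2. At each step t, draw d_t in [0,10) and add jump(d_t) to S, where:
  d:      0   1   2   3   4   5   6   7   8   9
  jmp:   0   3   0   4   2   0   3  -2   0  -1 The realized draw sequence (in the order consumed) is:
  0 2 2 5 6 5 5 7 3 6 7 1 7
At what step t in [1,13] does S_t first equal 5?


t=0: S=2, d=0, jump=0, S_1=2
t=1: S=2, d=2, jump=0, S_2=2
t=2: S=2, d=2, jump=0, S_3=2
t=3: S=2, d=5, jump=0, S_4=2
t=4: S=2, d=6, jump=3, S_5=5
t=5: S=5, d=5, jump=0, S_6=5
t=6: S=5, d=5, jump=0, S_7=5
t=7: S=5, d=7, jump=-2, S_8=3
t=8: S=3, d=3, jump=4, S_9=7
t=9: S=7, d=6, jump=3, S_10=10
t=10: S=10, d=7, jump=-2, S_11=8
t=11: S=8, d=1, jump=3, S_12=11
t=12: S=11, d=7, jump=-2, S_13=9

5


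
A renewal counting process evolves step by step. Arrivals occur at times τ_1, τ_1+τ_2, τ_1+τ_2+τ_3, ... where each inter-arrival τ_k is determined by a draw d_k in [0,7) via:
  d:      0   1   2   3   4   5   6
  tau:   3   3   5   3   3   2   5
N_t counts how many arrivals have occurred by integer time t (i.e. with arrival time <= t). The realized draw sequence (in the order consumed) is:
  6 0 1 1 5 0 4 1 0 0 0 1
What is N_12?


3

draw d_1=6: τ_1=5, arrival time A_1=5
draw d_2=0: τ_2=3, arrival time A_2=8
draw d_3=1: τ_3=3, arrival time A_3=11
draw d_4=1: τ_4=3, arrival time A_4=14
draw d_5=5: τ_5=2, arrival time A_5=16
draw d_6=0: τ_6=3, arrival time A_6=19
draw d_7=4: τ_7=3, arrival time A_7=22
draw d_8=1: τ_8=3, arrival time A_8=25
draw d_9=0: τ_9=3, arrival time A_9=28
draw d_10=0: τ_10=3, arrival time A_10=31
draw d_11=0: τ_11=3, arrival time A_11=34
draw d_12=1: τ_12=3, arrival time A_12=37
N_t over t=0..12: 0:0 1:0 2:0 3:0 4:0 5:1 6:1 7:1 8:2 9:2 10:2 11:3 12:3


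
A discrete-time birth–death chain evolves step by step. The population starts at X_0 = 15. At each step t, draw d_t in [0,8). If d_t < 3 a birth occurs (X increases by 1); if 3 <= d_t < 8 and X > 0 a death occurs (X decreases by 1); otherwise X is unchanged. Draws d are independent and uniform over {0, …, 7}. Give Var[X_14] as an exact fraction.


X can drop by at most 1 per step and X_0 = 15 > T = 14, so X_t >= 15 − t >= 1 > 0 for every t <= 14: the floor at 0 (the 'and X > 0' condition) never binds. Hence X_14 = X_0 + Σ_{t<14} Y_t with i.i.d. increments Y_t = y(d_t) ∈ {+1, −1, 0}.
Outcome values over d=0..7: [1, 1, 1, -1, -1, -1, -1, -1]
Σy = -2, Σy² = 8, M = 8
μ = -2/8 = -1/4,  σ² = 8/8 − (-1/4)² = 15/16
Independent increments: Var[X_14] = 14·σ² = 14·(15/16) = 105/8

105/8


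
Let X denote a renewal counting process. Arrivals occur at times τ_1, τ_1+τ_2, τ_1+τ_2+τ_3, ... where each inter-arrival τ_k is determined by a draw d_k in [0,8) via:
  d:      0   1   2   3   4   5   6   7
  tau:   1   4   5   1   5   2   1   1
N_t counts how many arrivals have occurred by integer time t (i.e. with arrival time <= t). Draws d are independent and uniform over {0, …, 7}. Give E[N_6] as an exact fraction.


1213/512

Inter-arrival values over d=0..7: [1, 4, 5, 1, 5, 2, 1, 1]
Each d has probability 1/8, so the pmf of τ is: f(1) = 1/2, f(2) = 1/8, f(4) = 1/8, f(5) = 1/4
Renewal equation for m(n) = E[N_n]: condition on τ_1 = k (if k <= n, one arrival plus a fresh copy on the remaining n−k steps): m(n) = F(n) + Σ_{k<=n} f(k)·m(n−k), where F(n) = P(τ <= n) and m(0) = 0
m(1) = F(1) = 1/2
m(2) = F(2) + f(1)·m(1) = 5/8 + 1/2·1/2 = 7/8
m(3) = F(3) + f(1)·m(2) + f(2)·m(1) = 5/8 + 1/2·7/8 + 1/8·1/2 = 9/8
m(4) = F(4) + f(1)·m(3) + f(2)·m(2) = 3/4 + 1/2·9/8 + 1/8·7/8 = 91/64
m(5) = F(5) + f(1)·m(4) + f(2)·m(3) + f(4)·m(1) = 1 + 1/2·91/64 + 1/8·9/8 + 1/8·1/2 = 245/128
m(6) = F(6) + f(1)·m(5) + f(2)·m(4) + f(4)·m(2) + f(5)·m(1) = 1 + 1/2·245/128 + 1/8·91/64 + 1/8·7/8 + 1/4·1/2 = 1213/512
E[N_6] = m(6) = 1213/512


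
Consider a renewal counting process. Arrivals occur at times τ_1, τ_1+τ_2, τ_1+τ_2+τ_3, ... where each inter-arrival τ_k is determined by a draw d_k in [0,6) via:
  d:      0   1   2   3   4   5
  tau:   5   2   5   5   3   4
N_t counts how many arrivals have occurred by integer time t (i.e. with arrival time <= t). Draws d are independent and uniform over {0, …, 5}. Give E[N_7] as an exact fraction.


38/27

Inter-arrival values over d=0..5: [5, 2, 5, 5, 3, 4]
Each d has probability 1/6, so the pmf of τ is: f(2) = 1/6, f(3) = 1/6, f(4) = 1/6, f(5) = 1/2
Renewal equation for m(n) = E[N_n]: condition on τ_1 = k (if k <= n, one arrival plus a fresh copy on the remaining n−k steps): m(n) = F(n) + Σ_{k<=n} f(k)·m(n−k), where F(n) = P(τ <= n) and m(0) = 0
m(1) = F(1) = 0
m(2) = F(2) = 1/6
m(3) = F(3) = 1/3
m(4) = F(4) + f(2)·m(2) = 1/2 + 1/6·1/6 = 19/36
m(5) = F(5) + f(2)·m(3) + f(3)·m(2) = 1 + 1/6·1/3 + 1/6·1/6 = 13/12
m(6) = F(6) + f(2)·m(4) + f(3)·m(3) + f(4)·m(2) = 1 + 1/6·19/36 + 1/6·1/3 + 1/6·1/6 = 253/216
m(7) = F(7) + f(2)·m(5) + f(3)·m(4) + f(4)·m(3) + f(5)·m(2) = 1 + 1/6·13/12 + 1/6·19/36 + 1/6·1/3 + 1/2·1/6 = 38/27
E[N_7] = m(7) = 38/27


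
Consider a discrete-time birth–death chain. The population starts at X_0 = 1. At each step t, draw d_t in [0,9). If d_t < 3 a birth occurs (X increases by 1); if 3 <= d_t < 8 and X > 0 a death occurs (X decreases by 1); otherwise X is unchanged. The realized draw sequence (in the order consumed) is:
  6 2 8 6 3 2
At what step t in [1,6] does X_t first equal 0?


1

t=0: X=1, d=6 → death, X_1=0
t=1: X=0, d=2 → birth, X_2=1
t=2: X=1, d=8 → hold, X_3=1
t=3: X=1, d=6 → death, X_4=0
t=4: X=0, d=3 → hold, X_5=0
t=5: X=0, d=2 → birth, X_6=1


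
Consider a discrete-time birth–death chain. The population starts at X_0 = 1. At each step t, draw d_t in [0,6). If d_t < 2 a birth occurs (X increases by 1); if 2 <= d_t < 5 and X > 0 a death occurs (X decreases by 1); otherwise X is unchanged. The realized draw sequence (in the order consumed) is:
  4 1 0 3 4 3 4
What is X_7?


0

t=0: X=1, d=4 → death, X_1=0
t=1: X=0, d=1 → birth, X_2=1
t=2: X=1, d=0 → birth, X_3=2
t=3: X=2, d=3 → death, X_4=1
t=4: X=1, d=4 → death, X_5=0
t=5: X=0, d=3 → hold, X_6=0
t=6: X=0, d=4 → hold, X_7=0


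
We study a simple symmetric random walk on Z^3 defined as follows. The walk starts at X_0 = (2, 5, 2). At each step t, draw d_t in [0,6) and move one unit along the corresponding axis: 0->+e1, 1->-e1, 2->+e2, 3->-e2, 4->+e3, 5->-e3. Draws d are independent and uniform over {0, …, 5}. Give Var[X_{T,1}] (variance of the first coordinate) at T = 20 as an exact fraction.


Outcome values over d=0..5: [1, -1, 0, 0, 0, 0]
Σy = 0, Σy² = 2, M = 6
μ = 0/6 = 0,  σ² = 2/6 − (0)² = 1/3
Independent increments: Var[X_20] = 20·σ² = 20·(1/3) = 20/3

20/3


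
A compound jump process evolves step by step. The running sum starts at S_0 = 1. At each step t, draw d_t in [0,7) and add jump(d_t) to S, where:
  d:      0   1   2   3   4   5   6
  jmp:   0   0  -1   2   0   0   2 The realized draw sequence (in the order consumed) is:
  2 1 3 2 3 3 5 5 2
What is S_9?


4

t=0: S=1, d=2, jump=-1, S_1=0
t=1: S=0, d=1, jump=0, S_2=0
t=2: S=0, d=3, jump=2, S_3=2
t=3: S=2, d=2, jump=-1, S_4=1
t=4: S=1, d=3, jump=2, S_5=3
t=5: S=3, d=3, jump=2, S_6=5
t=6: S=5, d=5, jump=0, S_7=5
t=7: S=5, d=5, jump=0, S_8=5
t=8: S=5, d=2, jump=-1, S_9=4


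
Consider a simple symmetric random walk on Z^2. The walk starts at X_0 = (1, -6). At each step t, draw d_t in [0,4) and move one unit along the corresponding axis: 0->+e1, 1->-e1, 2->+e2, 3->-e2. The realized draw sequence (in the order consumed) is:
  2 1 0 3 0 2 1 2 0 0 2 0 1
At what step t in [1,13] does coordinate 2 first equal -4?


8

t=0: X=(1, -6), d=2 → +e2, X_1=(1, -5)
t=1: X=(1, -5), d=1 → -e1, X_2=(0, -5)
t=2: X=(0, -5), d=0 → +e1, X_3=(1, -5)
t=3: X=(1, -5), d=3 → -e2, X_4=(1, -6)
t=4: X=(1, -6), d=0 → +e1, X_5=(2, -6)
t=5: X=(2, -6), d=2 → +e2, X_6=(2, -5)
t=6: X=(2, -5), d=1 → -e1, X_7=(1, -5)
t=7: X=(1, -5), d=2 → +e2, X_8=(1, -4)
t=8: X=(1, -4), d=0 → +e1, X_9=(2, -4)
t=9: X=(2, -4), d=0 → +e1, X_10=(3, -4)
t=10: X=(3, -4), d=2 → +e2, X_11=(3, -3)
t=11: X=(3, -3), d=0 → +e1, X_12=(4, -3)
t=12: X=(4, -3), d=1 → -e1, X_13=(3, -3)


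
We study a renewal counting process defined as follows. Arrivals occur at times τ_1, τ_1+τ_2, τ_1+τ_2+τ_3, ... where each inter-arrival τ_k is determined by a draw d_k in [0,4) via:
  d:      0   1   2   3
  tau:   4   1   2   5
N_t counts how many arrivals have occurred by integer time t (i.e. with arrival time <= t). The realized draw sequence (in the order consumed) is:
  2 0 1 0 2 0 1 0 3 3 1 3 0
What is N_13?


draw d_1=2: τ_1=2, arrival time A_1=2
draw d_2=0: τ_2=4, arrival time A_2=6
draw d_3=1: τ_3=1, arrival time A_3=7
draw d_4=0: τ_4=4, arrival time A_4=11
draw d_5=2: τ_5=2, arrival time A_5=13
draw d_6=0: τ_6=4, arrival time A_6=17
draw d_7=1: τ_7=1, arrival time A_7=18
draw d_8=0: τ_8=4, arrival time A_8=22
draw d_9=3: τ_9=5, arrival time A_9=27
draw d_10=3: τ_10=5, arrival time A_10=32
draw d_11=1: τ_11=1, arrival time A_11=33
draw d_12=3: τ_12=5, arrival time A_12=38
draw d_13=0: τ_13=4, arrival time A_13=42
N_t over t=0..13: 0:0 1:0 2:1 3:1 4:1 5:1 6:2 7:3 8:3 9:3 10:3 11:4 12:4 13:5

5


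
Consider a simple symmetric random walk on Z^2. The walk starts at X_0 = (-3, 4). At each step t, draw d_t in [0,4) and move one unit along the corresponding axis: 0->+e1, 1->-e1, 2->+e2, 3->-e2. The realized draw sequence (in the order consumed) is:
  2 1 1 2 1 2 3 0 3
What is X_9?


t=0: X=(-3, 4), d=2 → +e2, X_1=(-3, 5)
t=1: X=(-3, 5), d=1 → -e1, X_2=(-4, 5)
t=2: X=(-4, 5), d=1 → -e1, X_3=(-5, 5)
t=3: X=(-5, 5), d=2 → +e2, X_4=(-5, 6)
t=4: X=(-5, 6), d=1 → -e1, X_5=(-6, 6)
t=5: X=(-6, 6), d=2 → +e2, X_6=(-6, 7)
t=6: X=(-6, 7), d=3 → -e2, X_7=(-6, 6)
t=7: X=(-6, 6), d=0 → +e1, X_8=(-5, 6)
t=8: X=(-5, 6), d=3 → -e2, X_9=(-5, 5)

(-5, 5)


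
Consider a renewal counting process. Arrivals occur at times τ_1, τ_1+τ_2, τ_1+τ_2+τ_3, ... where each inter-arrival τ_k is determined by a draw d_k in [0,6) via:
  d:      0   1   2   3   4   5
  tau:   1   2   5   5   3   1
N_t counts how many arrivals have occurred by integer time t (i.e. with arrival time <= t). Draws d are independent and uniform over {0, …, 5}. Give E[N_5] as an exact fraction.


Inter-arrival values over d=0..5: [1, 2, 5, 5, 3, 1]
Each d has probability 1/6, so the pmf of τ is: f(1) = 1/3, f(2) = 1/6, f(3) = 1/6, f(5) = 1/3
Renewal equation for m(n) = E[N_n]: condition on τ_1 = k (if k <= n, one arrival plus a fresh copy on the remaining n−k steps): m(n) = F(n) + Σ_{k<=n} f(k)·m(n−k), where F(n) = P(τ <= n) and m(0) = 0
m(1) = F(1) = 1/3
m(2) = F(2) + f(1)·m(1) = 1/2 + 1/3·1/3 = 11/18
m(3) = F(3) + f(1)·m(2) + f(2)·m(1) = 2/3 + 1/3·11/18 + 1/6·1/3 = 25/27
m(4) = F(4) + f(1)·m(3) + f(2)·m(2) + f(3)·m(1) = 2/3 + 1/3·25/27 + 1/6·11/18 + 1/6·1/3 = 367/324
m(5) = F(5) + f(1)·m(4) + f(2)·m(3) + f(3)·m(2) = 1 + 1/3·367/324 + 1/6·25/27 + 1/6·11/18 = 397/243
E[N_5] = m(5) = 397/243

397/243


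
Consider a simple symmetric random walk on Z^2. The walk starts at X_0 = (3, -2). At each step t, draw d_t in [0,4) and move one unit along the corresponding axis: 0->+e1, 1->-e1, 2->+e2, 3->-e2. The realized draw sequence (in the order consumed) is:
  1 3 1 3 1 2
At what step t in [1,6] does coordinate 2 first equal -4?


t=0: X=(3, -2), d=1 → -e1, X_1=(2, -2)
t=1: X=(2, -2), d=3 → -e2, X_2=(2, -3)
t=2: X=(2, -3), d=1 → -e1, X_3=(1, -3)
t=3: X=(1, -3), d=3 → -e2, X_4=(1, -4)
t=4: X=(1, -4), d=1 → -e1, X_5=(0, -4)
t=5: X=(0, -4), d=2 → +e2, X_6=(0, -3)

4


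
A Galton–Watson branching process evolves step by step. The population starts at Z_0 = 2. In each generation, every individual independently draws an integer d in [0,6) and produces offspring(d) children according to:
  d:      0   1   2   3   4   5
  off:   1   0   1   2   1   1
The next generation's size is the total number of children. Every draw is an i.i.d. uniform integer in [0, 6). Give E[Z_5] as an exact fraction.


Outcome values over d=0..5: [1, 0, 1, 2, 1, 1]
Σy = 6, Σy² = 8, M = 6
μ = 6/6 = 1,  σ² = 8/6 − (1)² = 1/3
E[Z_0] = 2
E[Z_1] = 1·E[Z_0] = 2
E[Z_2] = 1·E[Z_1] = 2
E[Z_3] = 1·E[Z_2] = 2
E[Z_4] = 1·E[Z_3] = 2
E[Z_5] = 1·E[Z_4] = 2

2


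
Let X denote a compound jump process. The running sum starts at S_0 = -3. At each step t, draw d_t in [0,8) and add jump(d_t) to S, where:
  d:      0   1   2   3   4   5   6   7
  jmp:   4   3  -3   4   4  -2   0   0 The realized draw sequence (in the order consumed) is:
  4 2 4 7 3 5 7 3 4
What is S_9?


t=0: S=-3, d=4, jump=4, S_1=1
t=1: S=1, d=2, jump=-3, S_2=-2
t=2: S=-2, d=4, jump=4, S_3=2
t=3: S=2, d=7, jump=0, S_4=2
t=4: S=2, d=3, jump=4, S_5=6
t=5: S=6, d=5, jump=-2, S_6=4
t=6: S=4, d=7, jump=0, S_7=4
t=7: S=4, d=3, jump=4, S_8=8
t=8: S=8, d=4, jump=4, S_9=12

12


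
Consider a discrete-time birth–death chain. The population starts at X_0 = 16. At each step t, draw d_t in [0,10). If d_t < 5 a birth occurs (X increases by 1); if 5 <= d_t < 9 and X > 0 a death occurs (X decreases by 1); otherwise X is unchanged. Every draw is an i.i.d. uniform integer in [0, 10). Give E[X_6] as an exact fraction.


X can drop by at most 1 per step and X_0 = 16 > T = 6, so X_t >= 16 − t >= 10 > 0 for every t <= 6: the floor at 0 (the 'and X > 0' condition) never binds. Hence X_6 = X_0 + Σ_{t<6} Y_t with i.i.d. increments Y_t = y(d_t) ∈ {+1, −1, 0}.
Outcome values over d=0..9: [1, 1, 1, 1, 1, -1, -1, -1, -1, 0]
Σy = 1, Σy² = 9, M = 10
μ = 1/10 = 1/10,  σ² = 9/10 − (1/10)² = 89/100
E[X_6] = 16 + 6·(1/10) = 83/5

83/5


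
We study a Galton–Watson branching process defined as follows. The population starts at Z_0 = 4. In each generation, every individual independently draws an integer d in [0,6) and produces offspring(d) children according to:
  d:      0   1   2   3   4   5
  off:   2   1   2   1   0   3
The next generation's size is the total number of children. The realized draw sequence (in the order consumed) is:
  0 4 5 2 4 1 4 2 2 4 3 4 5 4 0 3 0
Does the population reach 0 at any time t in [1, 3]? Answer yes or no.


no

gen 0: Z_0=4, draws=[0, 4, 5, 2], offspring=[2, 0, 3, 2], Z_1=7
gen 1: Z_1=7, draws=[4, 1, 4, 2, 2, 4, 3], offspring=[0, 1, 0, 2, 2, 0, 1], Z_2=6
gen 2: Z_2=6, draws=[4, 5, 4, 0, 3, 0], offspring=[0, 3, 0, 2, 1, 2], Z_3=8


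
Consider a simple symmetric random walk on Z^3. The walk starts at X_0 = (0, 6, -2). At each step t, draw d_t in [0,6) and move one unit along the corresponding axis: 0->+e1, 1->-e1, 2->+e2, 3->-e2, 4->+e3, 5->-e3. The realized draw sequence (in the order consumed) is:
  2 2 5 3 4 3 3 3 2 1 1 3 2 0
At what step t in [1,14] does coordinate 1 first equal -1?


10

t=0: X=(0, 6, -2), d=2 → +e2, X_1=(0, 7, -2)
t=1: X=(0, 7, -2), d=2 → +e2, X_2=(0, 8, -2)
t=2: X=(0, 8, -2), d=5 → -e3, X_3=(0, 8, -3)
t=3: X=(0, 8, -3), d=3 → -e2, X_4=(0, 7, -3)
t=4: X=(0, 7, -3), d=4 → +e3, X_5=(0, 7, -2)
t=5: X=(0, 7, -2), d=3 → -e2, X_6=(0, 6, -2)
t=6: X=(0, 6, -2), d=3 → -e2, X_7=(0, 5, -2)
t=7: X=(0, 5, -2), d=3 → -e2, X_8=(0, 4, -2)
t=8: X=(0, 4, -2), d=2 → +e2, X_9=(0, 5, -2)
t=9: X=(0, 5, -2), d=1 → -e1, X_10=(-1, 5, -2)
t=10: X=(-1, 5, -2), d=1 → -e1, X_11=(-2, 5, -2)
t=11: X=(-2, 5, -2), d=3 → -e2, X_12=(-2, 4, -2)
t=12: X=(-2, 4, -2), d=2 → +e2, X_13=(-2, 5, -2)
t=13: X=(-2, 5, -2), d=0 → +e1, X_14=(-1, 5, -2)


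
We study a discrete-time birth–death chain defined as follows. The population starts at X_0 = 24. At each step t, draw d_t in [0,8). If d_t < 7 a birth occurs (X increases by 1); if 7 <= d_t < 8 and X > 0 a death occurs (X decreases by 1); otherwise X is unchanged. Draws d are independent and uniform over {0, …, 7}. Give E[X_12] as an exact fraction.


X can drop by at most 1 per step and X_0 = 24 > T = 12, so X_t >= 24 − t >= 12 > 0 for every t <= 12: the floor at 0 (the 'and X > 0' condition) never binds. Hence X_12 = X_0 + Σ_{t<12} Y_t with i.i.d. increments Y_t = y(d_t) ∈ {+1, −1, 0}.
Outcome values over d=0..7: [1, 1, 1, 1, 1, 1, 1, -1]
Σy = 6, Σy² = 8, M = 8
μ = 6/8 = 3/4,  σ² = 8/8 − (3/4)² = 7/16
E[X_12] = 24 + 12·(3/4) = 33

33


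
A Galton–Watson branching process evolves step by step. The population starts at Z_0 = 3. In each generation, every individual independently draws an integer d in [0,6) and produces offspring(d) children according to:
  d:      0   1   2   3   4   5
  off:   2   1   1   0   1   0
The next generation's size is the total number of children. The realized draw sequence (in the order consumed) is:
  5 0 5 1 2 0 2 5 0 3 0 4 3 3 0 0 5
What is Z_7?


gen 0: Z_0=3, draws=[5, 0, 5], offspring=[0, 2, 0], Z_1=2
gen 1: Z_1=2, draws=[1, 2], offspring=[1, 1], Z_2=2
gen 2: Z_2=2, draws=[0, 2], offspring=[2, 1], Z_3=3
gen 3: Z_3=3, draws=[5, 0, 3], offspring=[0, 2, 0], Z_4=2
gen 4: Z_4=2, draws=[0, 4], offspring=[2, 1], Z_5=3
gen 5: Z_5=3, draws=[3, 3, 0], offspring=[0, 0, 2], Z_6=2
gen 6: Z_6=2, draws=[0, 5], offspring=[2, 0], Z_7=2

2


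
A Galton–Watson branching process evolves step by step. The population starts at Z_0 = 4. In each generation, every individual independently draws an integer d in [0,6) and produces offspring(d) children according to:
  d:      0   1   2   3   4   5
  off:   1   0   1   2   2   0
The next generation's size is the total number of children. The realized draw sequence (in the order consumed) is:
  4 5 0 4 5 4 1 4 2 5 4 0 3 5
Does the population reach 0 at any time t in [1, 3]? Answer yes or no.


no

gen 0: Z_0=4, draws=[4, 5, 0, 4], offspring=[2, 0, 1, 2], Z_1=5
gen 1: Z_1=5, draws=[5, 4, 1, 4, 2], offspring=[0, 2, 0, 2, 1], Z_2=5
gen 2: Z_2=5, draws=[5, 4, 0, 3, 5], offspring=[0, 2, 1, 2, 0], Z_3=5


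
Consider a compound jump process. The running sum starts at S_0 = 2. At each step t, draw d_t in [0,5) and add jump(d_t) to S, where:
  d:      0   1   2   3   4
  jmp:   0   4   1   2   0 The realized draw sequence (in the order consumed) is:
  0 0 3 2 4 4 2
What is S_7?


t=0: S=2, d=0, jump=0, S_1=2
t=1: S=2, d=0, jump=0, S_2=2
t=2: S=2, d=3, jump=2, S_3=4
t=3: S=4, d=2, jump=1, S_4=5
t=4: S=5, d=4, jump=0, S_5=5
t=5: S=5, d=4, jump=0, S_6=5
t=6: S=5, d=2, jump=1, S_7=6

6


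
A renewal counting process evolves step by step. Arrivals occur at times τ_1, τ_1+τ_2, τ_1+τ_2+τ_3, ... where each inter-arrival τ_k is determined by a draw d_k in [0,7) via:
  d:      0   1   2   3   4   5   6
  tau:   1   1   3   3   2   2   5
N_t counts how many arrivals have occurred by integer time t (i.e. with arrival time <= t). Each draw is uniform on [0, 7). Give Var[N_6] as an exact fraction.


11564557696/13841287201

Inter-arrival values over d=0..6: [1, 1, 3, 3, 2, 2, 5]
Each d has probability 1/7, so the pmf of τ is: f(1) = 2/7, f(2) = 2/7, f(3) = 2/7, f(5) = 1/7
Let p_n(j) = P(N_n = j), with p_0 = [1]. Condition on τ_1: p_n(0) = P(τ > n), and for j >= 1, p_n(j) = Σ_{k<=n} f(k)·p_{n−k}(j−1)
p_1 = [5/7, 2/7]  (j = 0..1)
p_2 = [3/7, 24/49, 4/49]  (j = 0..2)
p_3 = [1/7, 30/49, 76/343, 8/343]  (j = 0..3)
p_4 = [1/7, 18/49, 136/343, 208/2401, 16/2401]  (j = 0..4)
p_5 = [0, 17/49, 144/343, 480/2401, 528/16807, 32/16807]  (j = 0..5)
p_6 = [0, 9/49, 144/343, 712/2401, 1488/16807, 1280/117649, 64/117649]  (j = 0..6)
E[N_6] = Σ j·p_6(j) = 273505/117649;  E[N_6²] = Σ j²·p_6(j) = 734129/117649
Var[N_6] = 734129/117649 − (273505/117649)² = 11564557696/13841287201


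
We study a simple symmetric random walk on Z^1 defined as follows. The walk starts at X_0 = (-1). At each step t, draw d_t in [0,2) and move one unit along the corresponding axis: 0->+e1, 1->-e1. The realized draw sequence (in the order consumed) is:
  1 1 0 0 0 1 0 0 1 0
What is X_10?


t=0: X=(-1), d=1 → -e1, X_1=(-2)
t=1: X=(-2), d=1 → -e1, X_2=(-3)
t=2: X=(-3), d=0 → +e1, X_3=(-2)
t=3: X=(-2), d=0 → +e1, X_4=(-1)
t=4: X=(-1), d=0 → +e1, X_5=(0)
t=5: X=(0), d=1 → -e1, X_6=(-1)
t=6: X=(-1), d=0 → +e1, X_7=(0)
t=7: X=(0), d=0 → +e1, X_8=(1)
t=8: X=(1), d=1 → -e1, X_9=(0)
t=9: X=(0), d=0 → +e1, X_10=(1)

(1)


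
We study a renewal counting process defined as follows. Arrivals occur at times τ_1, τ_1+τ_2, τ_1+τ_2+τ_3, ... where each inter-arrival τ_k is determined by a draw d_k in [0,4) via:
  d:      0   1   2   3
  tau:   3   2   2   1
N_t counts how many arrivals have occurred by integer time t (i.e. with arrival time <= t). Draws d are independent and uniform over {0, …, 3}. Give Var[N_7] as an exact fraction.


Inter-arrival values over d=0..3: [3, 2, 2, 1]
Each d has probability 1/4, so the pmf of τ is: f(1) = 1/4, f(2) = 1/2, f(3) = 1/4
Let p_n(j) = P(N_n = j), with p_0 = [1]. Condition on τ_1: p_n(0) = P(τ > n), and for j >= 1, p_n(j) = Σ_{k<=n} f(k)·p_{n−k}(j−1)
p_1 = [3/4, 1/4]  (j = 0..1)
p_2 = [1/4, 11/16, 1/16]  (j = 0..2)
p_3 = [0, 11/16, 19/64, 1/64]  (j = 0..3)
p_4 = [0, 5/16, 37/64, 27/256, 1/256]  (j = 0..4)
p_5 = [0, 1/16, 19/32, 79/256, 35/1024, 1/1024]  (j = 0..5)
p_6 = [0, 0, 11/32, 131/256, 137/1024, 43/4096, 1/4096]  (j = 0..6)
p_7 = [0, 0, 7/64, 135/256, 79/256, 211/4096, 51/16384, 1/16384]  (j = 0..7)
E[N_7] = Σ j·p_7(j) = 54261/16384;  E[N_7²] = Σ j²·p_7(j) = 188809/16384
Var[N_7] = 188809/16384 − (54261/16384)² = 149190535/268435456

149190535/268435456


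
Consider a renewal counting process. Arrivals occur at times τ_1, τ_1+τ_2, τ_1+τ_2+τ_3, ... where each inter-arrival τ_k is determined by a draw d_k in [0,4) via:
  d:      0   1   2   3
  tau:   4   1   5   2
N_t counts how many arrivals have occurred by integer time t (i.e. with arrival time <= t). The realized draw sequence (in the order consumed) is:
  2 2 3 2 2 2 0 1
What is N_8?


draw d_1=2: τ_1=5, arrival time A_1=5
draw d_2=2: τ_2=5, arrival time A_2=10
draw d_3=3: τ_3=2, arrival time A_3=12
draw d_4=2: τ_4=5, arrival time A_4=17
draw d_5=2: τ_5=5, arrival time A_5=22
draw d_6=2: τ_6=5, arrival time A_6=27
draw d_7=0: τ_7=4, arrival time A_7=31
draw d_8=1: τ_8=1, arrival time A_8=32
N_t over t=0..8: 0:0 1:0 2:0 3:0 4:0 5:1 6:1 7:1 8:1

1


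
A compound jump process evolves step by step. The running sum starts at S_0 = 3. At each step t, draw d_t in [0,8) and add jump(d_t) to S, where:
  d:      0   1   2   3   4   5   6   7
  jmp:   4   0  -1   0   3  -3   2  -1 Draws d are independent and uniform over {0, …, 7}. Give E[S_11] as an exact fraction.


Outcome values over d=0..7: [4, 0, -1, 0, 3, -3, 2, -1]
Σy = 4, Σy² = 40, M = 8
μ = 4/8 = 1/2,  σ² = 40/8 − (1/2)² = 19/4
E[S_11] = 3 + 11·(1/2) = 17/2

17/2


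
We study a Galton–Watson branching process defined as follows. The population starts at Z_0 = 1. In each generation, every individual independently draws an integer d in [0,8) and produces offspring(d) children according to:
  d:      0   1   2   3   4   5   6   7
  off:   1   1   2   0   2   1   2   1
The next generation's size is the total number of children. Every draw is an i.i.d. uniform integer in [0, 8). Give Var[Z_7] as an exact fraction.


6752921875/268435456

Outcome values over d=0..7: [1, 1, 2, 0, 2, 1, 2, 1]
Σy = 10, Σy² = 16, M = 8
μ = 10/8 = 5/4,  σ² = 16/8 − (5/4)² = 7/16
V_0 = 0, E_0 = 1
V_1 = 7/16·E_0 + (5/4)²·V_0 = 7/16;  E_1 = 5/4
V_2 = 7/16·E_1 + (5/4)²·V_1 = 315/256;  E_2 = 25/16
V_3 = 7/16·E_2 + (5/4)²·V_2 = 10675/4096;  E_3 = 125/64
V_4 = 7/16·E_3 + (5/4)²·V_3 = 322875/65536;  E_4 = 625/256
V_5 = 7/16·E_4 + (5/4)²·V_4 = 9191875/1048576;  E_5 = 3125/1024
V_6 = 7/16·E_5 + (5/4)²·V_5 = 252196875/16777216;  E_6 = 15625/4096
V_7 = 7/16·E_6 + (5/4)²·V_6 = 6752921875/268435456;  E_7 = 78125/16384
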